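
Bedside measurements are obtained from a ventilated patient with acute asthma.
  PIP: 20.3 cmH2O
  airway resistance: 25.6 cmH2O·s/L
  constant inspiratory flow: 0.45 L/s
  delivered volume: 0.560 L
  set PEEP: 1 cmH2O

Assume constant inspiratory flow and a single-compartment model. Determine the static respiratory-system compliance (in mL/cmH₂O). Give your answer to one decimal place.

Equation of motion (constant flow): PIP = Vt/C + R·V̇ + PEEP.
Vt/C = PIP − R·V̇ − PEEP = 20.3 − 25.6×0.45 − 1 = 20.3 − 11.52 − 1 = 7.78 cmH2O.
C = Vt / 7.78 = 560 / 7.78 = 71.979 mL/cmH2O.

72.0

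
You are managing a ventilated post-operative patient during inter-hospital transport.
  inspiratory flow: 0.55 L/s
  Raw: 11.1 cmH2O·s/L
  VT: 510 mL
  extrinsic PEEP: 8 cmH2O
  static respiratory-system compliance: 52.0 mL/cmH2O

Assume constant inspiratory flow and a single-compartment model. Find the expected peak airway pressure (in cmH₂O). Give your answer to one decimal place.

Equation of motion (constant flow): PIP = Vt/C + R·V̇ + PEEP.
PIP = 510/52.0 + 11.1×0.55 + 8 = 9.808 + 6.105 + 8 = 23.913 cmH2O.

23.9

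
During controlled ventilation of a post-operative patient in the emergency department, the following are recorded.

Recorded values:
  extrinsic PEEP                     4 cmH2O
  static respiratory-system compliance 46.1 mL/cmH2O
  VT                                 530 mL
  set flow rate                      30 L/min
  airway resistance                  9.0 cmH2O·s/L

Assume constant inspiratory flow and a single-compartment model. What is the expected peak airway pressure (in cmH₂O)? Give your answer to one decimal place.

20.0

Flow: 30 L/min ÷ 60 = 0.5 L/s.
Equation of motion (constant flow): PIP = Vt/C + R·V̇ + PEEP.
PIP = 530/46.1 + 9.0×0.5 + 4 = 11.497 + 4.5 + 4 = 19.997 cmH2O.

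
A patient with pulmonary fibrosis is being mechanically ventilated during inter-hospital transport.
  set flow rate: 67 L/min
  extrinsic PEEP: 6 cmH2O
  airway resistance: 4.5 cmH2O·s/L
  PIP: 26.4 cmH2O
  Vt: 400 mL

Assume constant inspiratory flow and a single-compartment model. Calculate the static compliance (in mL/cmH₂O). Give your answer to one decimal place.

26.0

Flow: 67 L/min ÷ 60 = 1.1167 L/s.
Equation of motion (constant flow): PIP = Vt/C + R·V̇ + PEEP.
Vt/C = PIP − R·V̇ − PEEP = 26.4 − 4.5×1.1167 − 6 = 26.4 − 5.025 − 6 = 15.375 cmH2O.
C = Vt / 15.375 = 400 / 15.375 = 26.016 mL/cmH2O.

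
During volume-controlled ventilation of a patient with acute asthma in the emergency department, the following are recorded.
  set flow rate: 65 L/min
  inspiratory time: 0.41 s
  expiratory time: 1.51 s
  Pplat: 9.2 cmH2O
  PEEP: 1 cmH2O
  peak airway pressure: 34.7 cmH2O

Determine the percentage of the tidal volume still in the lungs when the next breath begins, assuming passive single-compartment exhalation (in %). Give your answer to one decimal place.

Flow: 65 L/min ÷ 60 = 1.0833 L/s.
Vt = flow × Ti = 1.0833 L/s × 0.41 s × 1000 mL/L = 444.15 mL.
R = (PIP − Pplat)/V̇ = (34.7 − 9.2) / 1.0833 = 25.5/1.0833 = 23.539 cmH2O·s/L.
C = Vt/(Pplat − PEEP) = 444.15 / (9.2 − 1) = 444.15/8.2 = 54.165 mL/cmH2O.
τ = R × C = 23.539 × 0.05417 L/cmH2O = 1.275 s.
Fraction remaining at end-expiration = e^(−Te/τ) = e^(−1.51/1.275) = 0.306 → 30.6%.

30.6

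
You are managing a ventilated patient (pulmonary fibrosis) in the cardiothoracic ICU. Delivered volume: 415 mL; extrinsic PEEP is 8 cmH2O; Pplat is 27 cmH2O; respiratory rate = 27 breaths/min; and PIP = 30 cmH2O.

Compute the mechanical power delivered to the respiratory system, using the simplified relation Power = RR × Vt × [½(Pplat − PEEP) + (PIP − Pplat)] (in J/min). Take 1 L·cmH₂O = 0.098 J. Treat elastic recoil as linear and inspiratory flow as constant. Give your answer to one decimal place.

13.7

Per-breath work = Vt × [½(Pplat−PEEP) + (PIP−Pplat)] = 0.415 × [0.5×19.0 + 3.0] = 0.415 × 12.5 = 5.188 L·cmH2O.
Power = 27 × 5.188 = 140.08 L·cmH2O/min.
× 0.098 J/(L·cmH2O) → 13.728 J/min.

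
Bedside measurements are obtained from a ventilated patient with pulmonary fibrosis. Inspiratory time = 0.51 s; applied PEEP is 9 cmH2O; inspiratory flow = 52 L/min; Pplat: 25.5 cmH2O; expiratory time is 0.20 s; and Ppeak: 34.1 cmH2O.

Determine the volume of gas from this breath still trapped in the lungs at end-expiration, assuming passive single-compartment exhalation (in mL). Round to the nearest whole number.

Flow: 52 L/min ÷ 60 = 0.8667 L/s.
Vt = flow × Ti = 0.8667 L/s × 0.51 s × 1000 mL/L = 442.02 mL.
R = (PIP − Pplat)/V̇ = (34.1 − 25.5) / 0.8667 = 8.6/0.8667 = 9.923 cmH2O·s/L.
C = Vt/(Pplat − PEEP) = 442.02 / (25.5 − 9) = 442.02/16.5 = 26.789 mL/cmH2O.
τ = R × C = 9.923 × 0.02679 L/cmH2O = 0.2658 s.
Fraction remaining = e^(−Te/τ) = e^(−0.20/0.2658) = 0.4712.
Trapped volume = 442.02 × 0.4712 = 208.28 mL.

208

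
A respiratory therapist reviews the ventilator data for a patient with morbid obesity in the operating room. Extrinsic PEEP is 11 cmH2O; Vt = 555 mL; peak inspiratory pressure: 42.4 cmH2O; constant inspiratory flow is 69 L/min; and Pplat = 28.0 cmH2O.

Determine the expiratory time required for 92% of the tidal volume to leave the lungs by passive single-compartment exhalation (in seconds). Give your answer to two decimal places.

1.03

Flow: 69 L/min ÷ 60 = 1.15 L/s.
R = (PIP − Pplat)/V̇ = (42.4 − 28.0) / 1.15 = 14.4/1.15 = 12.522 cmH2O·s/L.
C = Vt/(Pplat − PEEP) = 555.0 / (28.0 − 11) = 555.0/17.0 = 32.647 mL/cmH2O.
τ = R × C = 12.522 × 0.03265 L/cmH2O = 0.4088 s.
t = −τ·ln(1 − 0.92) = −0.4088·ln(0.08) = 1.033 s.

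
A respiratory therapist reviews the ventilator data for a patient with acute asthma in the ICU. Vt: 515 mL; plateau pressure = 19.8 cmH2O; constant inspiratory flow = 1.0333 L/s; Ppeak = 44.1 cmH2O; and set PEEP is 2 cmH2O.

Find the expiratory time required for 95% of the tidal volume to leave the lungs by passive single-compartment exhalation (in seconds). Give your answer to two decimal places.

R = (PIP − Pplat)/V̇ = (44.1 − 19.8) / 1.0333 = 24.3/1.0333 = 23.517 cmH2O·s/L.
C = Vt/(Pplat − PEEP) = 515.0 / (19.8 − 2) = 515.0/17.8 = 28.933 mL/cmH2O.
τ = R × C = 23.517 × 0.02893 L/cmH2O = 0.6803 s.
t = −τ·ln(1 − 0.95) = −0.6803·ln(0.05) = 2.038 s.

2.04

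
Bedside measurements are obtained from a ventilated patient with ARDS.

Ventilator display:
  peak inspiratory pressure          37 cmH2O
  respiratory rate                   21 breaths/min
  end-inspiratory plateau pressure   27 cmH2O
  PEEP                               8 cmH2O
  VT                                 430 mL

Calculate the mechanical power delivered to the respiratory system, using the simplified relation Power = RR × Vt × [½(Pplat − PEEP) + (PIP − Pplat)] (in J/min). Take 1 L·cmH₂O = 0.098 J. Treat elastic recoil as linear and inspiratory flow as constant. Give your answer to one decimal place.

Per-breath work = Vt × [½(Pplat−PEEP) + (PIP−Pplat)] = 0.430 × [0.5×19.0 + 10.0] = 0.430 × 19.5 = 8.385 L·cmH2O.
Power = 21 × 8.385 = 176.09 L·cmH2O/min.
× 0.098 J/(L·cmH2O) → 17.257 J/min.

17.3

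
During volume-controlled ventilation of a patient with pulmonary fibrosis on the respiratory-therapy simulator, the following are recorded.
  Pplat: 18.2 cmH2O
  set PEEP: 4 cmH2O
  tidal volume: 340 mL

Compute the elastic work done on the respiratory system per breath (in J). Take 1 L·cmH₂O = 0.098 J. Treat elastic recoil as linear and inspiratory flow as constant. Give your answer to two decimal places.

0.24

Elastic work ≈ ½ × (Pplat − PEEP) × Vt = 0.5 × (18.2 − 4) × 0.340 L = 0.5 × 14.2 × 0.340 = 2.414 L·cmH2O.
× 0.098 J/(L·cmH2O) → 0.2366 J.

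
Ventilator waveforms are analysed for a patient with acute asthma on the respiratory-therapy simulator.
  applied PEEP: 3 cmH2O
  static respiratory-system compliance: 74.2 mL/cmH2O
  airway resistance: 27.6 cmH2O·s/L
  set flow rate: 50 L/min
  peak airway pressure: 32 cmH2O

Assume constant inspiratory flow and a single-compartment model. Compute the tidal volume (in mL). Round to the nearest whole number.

445

Flow: 50 L/min ÷ 60 = 0.8333 L/s.
Equation of motion (constant flow): PIP = Vt/C + R·V̇ + PEEP.
Vt/C = PIP − R·V̇ − PEEP = 32 − 22.999 − 3 = 6.001 cmH2O.
Vt = C × 6.001 = 74.2 × 6.001 = 445.27 mL.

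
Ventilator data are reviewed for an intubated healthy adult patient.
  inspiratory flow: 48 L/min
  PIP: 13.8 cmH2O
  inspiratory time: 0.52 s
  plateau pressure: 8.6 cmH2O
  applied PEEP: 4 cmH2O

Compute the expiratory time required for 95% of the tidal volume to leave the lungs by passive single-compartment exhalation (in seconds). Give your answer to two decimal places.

1.76

Flow: 48 L/min ÷ 60 = 0.8 L/s.
Vt = flow × Ti = 0.8 L/s × 0.52 s × 1000 mL/L = 416.0 mL.
R = (PIP − Pplat)/V̇ = (13.8 − 8.6) / 0.8 = 5.2/0.8 = 6.5 cmH2O·s/L.
C = Vt/(Pplat − PEEP) = 416.0 / (8.6 − 4) = 416.0/4.6 = 90.435 mL/cmH2O.
τ = R × C = 6.5 × 0.09044 L/cmH2O = 0.5879 s.
t = −τ·ln(1 − 0.95) = −0.5879·ln(0.05) = 1.761 s.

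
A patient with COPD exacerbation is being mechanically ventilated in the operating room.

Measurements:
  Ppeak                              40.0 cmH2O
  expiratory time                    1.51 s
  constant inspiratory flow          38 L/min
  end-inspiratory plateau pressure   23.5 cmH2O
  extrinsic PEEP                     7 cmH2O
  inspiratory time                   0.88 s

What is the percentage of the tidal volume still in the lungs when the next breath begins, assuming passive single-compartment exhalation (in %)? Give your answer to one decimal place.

Flow: 38 L/min ÷ 60 = 0.6333 L/s.
Vt = flow × Ti = 0.6333 L/s × 0.88 s × 1000 mL/L = 557.3 mL.
R = (PIP − Pplat)/V̇ = (40.0 − 23.5) / 0.6333 = 16.5/0.6333 = 26.054 cmH2O·s/L.
C = Vt/(Pplat − PEEP) = 557.3 / (23.5 − 7) = 557.3/16.5 = 33.776 mL/cmH2O.
τ = R × C = 26.054 × 0.03378 L/cmH2O = 0.8801 s.
Fraction remaining at end-expiration = e^(−Te/τ) = e^(−1.51/0.8801) = 0.1798 → 17.98%.

18.0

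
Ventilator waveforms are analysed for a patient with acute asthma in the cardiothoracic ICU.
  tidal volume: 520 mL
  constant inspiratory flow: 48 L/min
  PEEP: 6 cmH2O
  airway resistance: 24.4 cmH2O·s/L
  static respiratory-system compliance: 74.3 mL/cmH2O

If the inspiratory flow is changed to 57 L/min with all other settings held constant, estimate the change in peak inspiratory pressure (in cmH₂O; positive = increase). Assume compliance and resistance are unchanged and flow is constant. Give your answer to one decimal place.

3.7

Flow: 48 L/min ÷ 60 = 0.8 L/s.
New flow: 57 L/min ÷ 60 = 0.95 L/s.
PIP = Vt/C + R·V̇ + PEEP (constant-flow equation of motion).
Only the resistive term changes: ΔPIP = R × ΔV̇ = 24.4 × (0.95 − 0.8) = 24.4 × 0.15 = 3.66 cmH2O.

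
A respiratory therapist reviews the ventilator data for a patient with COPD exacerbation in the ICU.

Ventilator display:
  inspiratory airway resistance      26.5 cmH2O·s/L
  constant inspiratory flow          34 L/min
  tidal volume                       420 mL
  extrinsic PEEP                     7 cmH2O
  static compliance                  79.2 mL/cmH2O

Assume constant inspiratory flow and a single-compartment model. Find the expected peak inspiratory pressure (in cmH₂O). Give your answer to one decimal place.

27.3

Flow: 34 L/min ÷ 60 = 0.5667 L/s.
Equation of motion (constant flow): PIP = Vt/C + R·V̇ + PEEP.
PIP = 420/79.2 + 26.5×0.5667 + 7 = 5.303 + 15.018 + 7 = 27.321 cmH2O.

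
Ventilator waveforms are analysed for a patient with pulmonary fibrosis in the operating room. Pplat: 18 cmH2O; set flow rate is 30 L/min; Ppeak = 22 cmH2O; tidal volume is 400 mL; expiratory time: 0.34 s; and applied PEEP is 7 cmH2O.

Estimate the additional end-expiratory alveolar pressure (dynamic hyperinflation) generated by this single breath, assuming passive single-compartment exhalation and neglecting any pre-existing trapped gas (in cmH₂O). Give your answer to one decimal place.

Flow: 30 L/min ÷ 60 = 0.5 L/s.
R = (PIP − Pplat)/V̇ = (22 − 18) / 0.5 = 4.0/0.5 = 8.0 cmH2O·s/L.
C = Vt/(Pplat − PEEP) = 400.0 / (18 − 7) = 400.0/11.0 = 36.364 mL/cmH2O.
τ = R × C = 8.0 × 0.03636 L/cmH2O = 0.2909 s.
Fraction remaining = e^(−Te/τ) = e^(−0.34/0.2909) = 0.3107; trapped volume = 400.0 × 0.3107 = 124.28 mL.
Additional alveolar pressure from trapping ≈ V_trapped / C = 124.28 / 36.364 = 3.418 cmH2O.

3.4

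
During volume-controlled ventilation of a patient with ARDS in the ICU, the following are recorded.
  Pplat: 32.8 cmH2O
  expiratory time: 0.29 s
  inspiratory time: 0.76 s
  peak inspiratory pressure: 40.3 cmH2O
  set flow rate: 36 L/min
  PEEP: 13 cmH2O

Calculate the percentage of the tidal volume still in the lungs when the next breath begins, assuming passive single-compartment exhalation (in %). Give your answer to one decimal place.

Flow: 36 L/min ÷ 60 = 0.6 L/s.
Vt = flow × Ti = 0.6 L/s × 0.76 s × 1000 mL/L = 456.0 mL.
R = (PIP − Pplat)/V̇ = (40.3 − 32.8) / 0.6 = 7.5/0.6 = 12.5 cmH2O·s/L.
C = Vt/(Pplat − PEEP) = 456.0 / (32.8 − 13) = 456.0/19.8 = 23.03 mL/cmH2O.
τ = R × C = 12.5 × 0.02303 L/cmH2O = 0.2879 s.
Fraction remaining at end-expiration = e^(−Te/τ) = e^(−0.29/0.2879) = 0.3652 → 36.52%.

36.5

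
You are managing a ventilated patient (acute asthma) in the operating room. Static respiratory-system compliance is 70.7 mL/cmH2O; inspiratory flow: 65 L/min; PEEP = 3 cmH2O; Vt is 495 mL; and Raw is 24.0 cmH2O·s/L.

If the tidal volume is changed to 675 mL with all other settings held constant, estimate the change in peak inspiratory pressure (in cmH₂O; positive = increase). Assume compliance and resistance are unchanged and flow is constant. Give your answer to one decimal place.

PIP = Vt/C + R·V̇ + PEEP (constant-flow equation of motion).
Only the elastic term changes: ΔPIP = ΔVt / C = (675 − 495) / 70.7 = 2.546 cmH2O.

2.5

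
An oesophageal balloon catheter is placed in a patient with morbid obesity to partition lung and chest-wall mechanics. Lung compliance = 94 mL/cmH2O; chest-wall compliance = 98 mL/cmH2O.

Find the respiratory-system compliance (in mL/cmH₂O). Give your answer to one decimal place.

48.0

Lung and chest wall are elastances in series: 1/Crs = 1/CL + 1/Ccw.
1/Crs = 1/94 + 1/98 = 0.02084.
Crs = 47.985 mL/cmH2O.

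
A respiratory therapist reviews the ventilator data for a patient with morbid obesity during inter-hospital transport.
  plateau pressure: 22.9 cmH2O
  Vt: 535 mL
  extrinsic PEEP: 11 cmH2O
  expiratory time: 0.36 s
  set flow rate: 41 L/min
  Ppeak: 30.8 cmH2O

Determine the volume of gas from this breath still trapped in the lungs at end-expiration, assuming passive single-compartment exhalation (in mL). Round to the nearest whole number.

268

Flow: 41 L/min ÷ 60 = 0.6833 L/s.
R = (PIP − Pplat)/V̇ = (30.8 − 22.9) / 0.6833 = 7.9/0.6833 = 11.562 cmH2O·s/L.
C = Vt/(Pplat − PEEP) = 535.0 / (22.9 − 11) = 535.0/11.9 = 44.958 mL/cmH2O.
τ = R × C = 11.562 × 0.04496 L/cmH2O = 0.5198 s.
Fraction remaining = e^(−Te/τ) = e^(−0.36/0.5198) = 0.5003.
Trapped volume = 535.0 × 0.5003 = 267.66 mL.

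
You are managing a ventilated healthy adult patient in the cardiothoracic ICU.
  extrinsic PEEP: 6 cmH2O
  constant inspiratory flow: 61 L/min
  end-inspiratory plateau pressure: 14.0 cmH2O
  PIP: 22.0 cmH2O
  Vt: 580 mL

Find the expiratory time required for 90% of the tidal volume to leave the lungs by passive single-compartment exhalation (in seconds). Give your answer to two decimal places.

1.31

Flow: 61 L/min ÷ 60 = 1.0167 L/s.
R = (PIP − Pplat)/V̇ = (22.0 − 14.0) / 1.0167 = 8.0/1.0167 = 7.869 cmH2O·s/L.
C = Vt/(Pplat − PEEP) = 580.0 / (14.0 − 6) = 580.0/8.0 = 72.5 mL/cmH2O.
τ = R × C = 7.869 × 0.0725 L/cmH2O = 0.5705 s.
t = −τ·ln(1 − 0.90) = −0.5705·ln(0.1) = 1.314 s.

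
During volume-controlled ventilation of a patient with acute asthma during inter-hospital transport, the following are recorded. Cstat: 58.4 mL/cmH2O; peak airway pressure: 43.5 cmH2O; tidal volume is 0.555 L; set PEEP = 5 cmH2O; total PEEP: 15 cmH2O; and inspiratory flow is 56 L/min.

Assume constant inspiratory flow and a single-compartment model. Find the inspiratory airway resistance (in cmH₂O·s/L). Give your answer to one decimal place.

20.4

Flow: 56 L/min ÷ 60 = 0.9333 L/s.
Total PEEP = 15 cmH2O (set 5 + intrinsic 10); this is the baseline alveolar pressure.
Equation of motion (constant flow): PIP = Vt/C + R·V̇ + PEEP.
R·V̇ = PIP − Vt/C − PEEP = 43.5 − 555/58.4 − 15 = 43.5 − 9.503 − 15 = 18.997 cmH2O.
R = 18.997 / 0.9333 = 20.355 cmH2O·s/L.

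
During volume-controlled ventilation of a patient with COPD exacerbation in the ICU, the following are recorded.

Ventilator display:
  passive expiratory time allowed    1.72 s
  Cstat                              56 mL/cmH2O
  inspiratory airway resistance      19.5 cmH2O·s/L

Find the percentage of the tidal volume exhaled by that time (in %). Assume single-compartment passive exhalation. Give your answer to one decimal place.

τ = R × C = 19.5 × 56 mL/cmH2O = 19.5 × 0.056 L/cmH2O = 1.092 s.
Passive exhalation: V(t)/V₀ = e^(−t/τ) = e^(−1.72/1.092) = 0.207.
Fraction exhaled = 1 − 0.207 = 0.793 → 79.3%.

79.3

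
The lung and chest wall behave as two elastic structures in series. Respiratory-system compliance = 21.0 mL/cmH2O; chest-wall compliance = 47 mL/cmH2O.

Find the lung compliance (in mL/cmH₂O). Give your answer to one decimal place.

38.0

1/CL = 1/Crs − 1/Ccw.
1/CL = 1/21.0 − 1/47 = 0.02634.
CL = 37.965 mL/cmH2O.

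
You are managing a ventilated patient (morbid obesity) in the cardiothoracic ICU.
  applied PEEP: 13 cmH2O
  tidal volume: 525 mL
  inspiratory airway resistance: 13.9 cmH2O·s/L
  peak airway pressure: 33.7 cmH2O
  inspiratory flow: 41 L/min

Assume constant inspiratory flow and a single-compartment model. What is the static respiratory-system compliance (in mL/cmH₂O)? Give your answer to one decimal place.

46.9

Flow: 41 L/min ÷ 60 = 0.6833 L/s.
Equation of motion (constant flow): PIP = Vt/C + R·V̇ + PEEP.
Vt/C = PIP − R·V̇ − PEEP = 33.7 − 13.9×0.6833 − 13 = 33.7 − 9.498 − 13 = 11.202 cmH2O.
C = Vt / 11.202 = 525 / 11.202 = 46.867 mL/cmH2O.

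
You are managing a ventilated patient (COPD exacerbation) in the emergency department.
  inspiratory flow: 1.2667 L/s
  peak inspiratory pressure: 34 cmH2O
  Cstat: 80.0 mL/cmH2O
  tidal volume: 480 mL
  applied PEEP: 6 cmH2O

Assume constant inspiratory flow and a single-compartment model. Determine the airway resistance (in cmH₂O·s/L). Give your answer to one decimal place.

17.4

Equation of motion (constant flow): PIP = Vt/C + R·V̇ + PEEP.
R·V̇ = PIP − Vt/C − PEEP = 34 − 480/80.0 − 6 = 34 − 6.0 − 6 = 22.0 cmH2O.
R = 22.0 / 1.2667 = 17.368 cmH2O·s/L.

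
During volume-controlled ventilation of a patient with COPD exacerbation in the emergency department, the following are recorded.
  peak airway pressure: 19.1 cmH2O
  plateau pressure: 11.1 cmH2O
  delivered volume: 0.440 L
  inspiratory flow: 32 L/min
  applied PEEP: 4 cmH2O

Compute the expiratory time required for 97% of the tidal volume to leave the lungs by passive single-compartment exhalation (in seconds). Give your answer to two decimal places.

Flow: 32 L/min ÷ 60 = 0.5333 L/s.
R = (PIP − Pplat)/V̇ = (19.1 − 11.1) / 0.5333 = 8.0/0.5333 = 15.001 cmH2O·s/L.
C = Vt/(Pplat − PEEP) = 440.0 / (11.1 − 4) = 440.0/7.1 = 61.972 mL/cmH2O.
τ = R × C = 15.001 × 0.06197 L/cmH2O = 0.9296 s.
t = −τ·ln(1 − 0.97) = −0.9296·ln(0.03) = 3.26 s.

3.26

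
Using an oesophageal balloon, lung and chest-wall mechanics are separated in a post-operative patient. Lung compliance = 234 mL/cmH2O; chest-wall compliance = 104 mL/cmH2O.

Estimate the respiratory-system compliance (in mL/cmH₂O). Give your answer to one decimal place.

Lung and chest wall are elastances in series: 1/Crs = 1/CL + 1/Ccw.
1/Crs = 1/234 + 1/104 = 0.01389.
Crs = 71.994 mL/cmH2O.

72.0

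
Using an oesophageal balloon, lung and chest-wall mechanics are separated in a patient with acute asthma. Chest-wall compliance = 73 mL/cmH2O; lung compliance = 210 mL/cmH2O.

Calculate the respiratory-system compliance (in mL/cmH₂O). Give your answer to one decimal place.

54.2

Lung and chest wall are elastances in series: 1/Crs = 1/CL + 1/Ccw.
1/Crs = 1/210 + 1/73 = 0.01846.
Crs = 54.171 mL/cmH2O.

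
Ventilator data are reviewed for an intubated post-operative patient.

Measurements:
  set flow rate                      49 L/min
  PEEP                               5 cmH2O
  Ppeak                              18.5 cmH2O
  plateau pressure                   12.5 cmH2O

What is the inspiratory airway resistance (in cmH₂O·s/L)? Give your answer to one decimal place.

Flow: 49 L/min ÷ 60 = 0.8167 L/s.
Raw = (PIP − Pplat) / flow = (18.5 − 12.5) / 0.8167 = 6.0 / 0.8167 = 7.347 cmH2O·s/L.

7.3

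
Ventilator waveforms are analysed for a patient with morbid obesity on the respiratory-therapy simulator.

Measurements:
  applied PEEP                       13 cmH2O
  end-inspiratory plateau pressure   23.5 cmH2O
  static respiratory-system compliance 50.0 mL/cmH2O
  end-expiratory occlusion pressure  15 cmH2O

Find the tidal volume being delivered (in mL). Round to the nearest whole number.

End-expiratory occlusion gives total PEEP = 15 cmH2O (intrinsic PEEP = 15 − 13 = 2). Use total PEEP for the elastic gradient.
Vt = Cstat × (Pplat − PEEPtotal) = 50.0 × (23.5 − 15) = 50.0 × 8.5 = 425.0 mL.

425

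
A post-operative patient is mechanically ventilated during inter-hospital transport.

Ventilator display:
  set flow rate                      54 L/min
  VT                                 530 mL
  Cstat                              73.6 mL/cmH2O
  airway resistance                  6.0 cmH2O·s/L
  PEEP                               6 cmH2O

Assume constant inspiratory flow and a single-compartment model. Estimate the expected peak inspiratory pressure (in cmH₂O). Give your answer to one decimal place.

Flow: 54 L/min ÷ 60 = 0.9 L/s.
Equation of motion (constant flow): PIP = Vt/C + R·V̇ + PEEP.
PIP = 530/73.6 + 6.0×0.9 + 6 = 7.201 + 5.4 + 6 = 18.601 cmH2O.

18.6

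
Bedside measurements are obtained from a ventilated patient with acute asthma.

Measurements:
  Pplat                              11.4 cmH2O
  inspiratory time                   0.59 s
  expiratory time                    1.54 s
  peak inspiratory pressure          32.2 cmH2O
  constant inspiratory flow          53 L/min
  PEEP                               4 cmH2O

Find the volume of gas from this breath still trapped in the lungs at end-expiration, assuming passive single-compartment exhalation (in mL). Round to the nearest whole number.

Flow: 53 L/min ÷ 60 = 0.8833 L/s.
Vt = flow × Ti = 0.8833 L/s × 0.59 s × 1000 mL/L = 521.15 mL.
R = (PIP − Pplat)/V̇ = (32.2 − 11.4) / 0.8833 = 20.8/0.8833 = 23.548 cmH2O·s/L.
C = Vt/(Pplat − PEEP) = 521.15 / (11.4 − 4) = 521.15/7.4 = 70.426 mL/cmH2O.
τ = R × C = 23.548 × 0.07043 L/cmH2O = 1.658 s.
Fraction remaining = e^(−Te/τ) = e^(−1.54/1.658) = 0.395.
Trapped volume = 521.15 × 0.395 = 205.85 mL.

206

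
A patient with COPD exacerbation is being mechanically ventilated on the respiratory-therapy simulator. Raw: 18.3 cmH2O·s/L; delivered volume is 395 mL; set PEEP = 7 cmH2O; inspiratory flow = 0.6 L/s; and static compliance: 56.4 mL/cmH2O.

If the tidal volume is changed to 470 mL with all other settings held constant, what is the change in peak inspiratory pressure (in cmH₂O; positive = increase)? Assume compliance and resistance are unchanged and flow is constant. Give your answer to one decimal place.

PIP = Vt/C + R·V̇ + PEEP (constant-flow equation of motion).
Only the elastic term changes: ΔPIP = ΔVt / C = (470 − 395) / 56.4 = 1.33 cmH2O.

1.3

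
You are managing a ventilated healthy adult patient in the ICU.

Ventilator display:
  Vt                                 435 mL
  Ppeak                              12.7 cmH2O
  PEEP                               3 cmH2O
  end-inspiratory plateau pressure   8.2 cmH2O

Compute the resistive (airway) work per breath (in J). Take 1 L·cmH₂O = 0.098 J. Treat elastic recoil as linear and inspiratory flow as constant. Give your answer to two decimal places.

0.19

With constant inspiratory flow the resistive pressure is constant at PIP − Pplat = 12.7 − 8.2 = 4.5 cmH2O, so resistive work = 4.5 × 0.435 = 1.958 L·cmH2O.
× 0.098 J/(L·cmH2O) → 0.1919 J.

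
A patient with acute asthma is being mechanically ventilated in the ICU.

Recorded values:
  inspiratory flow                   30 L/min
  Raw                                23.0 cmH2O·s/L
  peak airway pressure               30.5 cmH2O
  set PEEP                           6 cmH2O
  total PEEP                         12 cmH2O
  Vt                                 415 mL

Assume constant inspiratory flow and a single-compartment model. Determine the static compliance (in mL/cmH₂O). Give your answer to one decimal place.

Flow: 30 L/min ÷ 60 = 0.5 L/s.
Total PEEP = 12 cmH2O (set 6 + intrinsic 6); this is the baseline alveolar pressure.
Equation of motion (constant flow): PIP = Vt/C + R·V̇ + PEEP.
Vt/C = PIP − R·V̇ − PEEP = 30.5 − 23.0×0.5 − 12 = 30.5 − 11.5 − 12 = 7.0 cmH2O.
C = Vt / 7.0 = 415 / 7.0 = 59.286 mL/cmH2O.

59.3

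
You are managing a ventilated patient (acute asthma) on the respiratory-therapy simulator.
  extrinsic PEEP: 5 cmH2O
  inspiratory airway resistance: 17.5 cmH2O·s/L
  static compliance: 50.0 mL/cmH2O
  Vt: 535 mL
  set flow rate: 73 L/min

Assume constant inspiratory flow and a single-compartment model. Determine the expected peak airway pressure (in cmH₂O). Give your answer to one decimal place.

37.0

Flow: 73 L/min ÷ 60 = 1.2167 L/s.
Equation of motion (constant flow): PIP = Vt/C + R·V̇ + PEEP.
PIP = 535/50.0 + 17.5×1.2167 + 5 = 10.7 + 21.292 + 5 = 36.992 cmH2O.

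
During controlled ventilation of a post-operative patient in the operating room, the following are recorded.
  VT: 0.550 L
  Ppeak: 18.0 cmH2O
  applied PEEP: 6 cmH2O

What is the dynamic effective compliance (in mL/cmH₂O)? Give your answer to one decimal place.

45.8

Dynamic compliance = Vt / (PIP − PEEP) = 550 / (18.0 − 6) = 550 / 12.0 = 45.833 mL/cmH2O.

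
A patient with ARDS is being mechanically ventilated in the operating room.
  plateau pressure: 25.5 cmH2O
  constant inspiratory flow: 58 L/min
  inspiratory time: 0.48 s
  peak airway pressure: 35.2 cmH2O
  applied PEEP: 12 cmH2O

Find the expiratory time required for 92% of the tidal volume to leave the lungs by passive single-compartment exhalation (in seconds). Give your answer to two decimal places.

0.87

Flow: 58 L/min ÷ 60 = 0.9667 L/s.
Vt = flow × Ti = 0.9667 L/s × 0.48 s × 1000 mL/L = 464.02 mL.
R = (PIP − Pplat)/V̇ = (35.2 − 25.5) / 0.9667 = 9.7/0.9667 = 10.034 cmH2O·s/L.
C = Vt/(Pplat − PEEP) = 464.02 / (25.5 − 12) = 464.02/13.5 = 34.372 mL/cmH2O.
τ = R × C = 10.034 × 0.03437 L/cmH2O = 0.3449 s.
t = −τ·ln(1 − 0.92) = −0.3449·ln(0.08) = 0.8711 s.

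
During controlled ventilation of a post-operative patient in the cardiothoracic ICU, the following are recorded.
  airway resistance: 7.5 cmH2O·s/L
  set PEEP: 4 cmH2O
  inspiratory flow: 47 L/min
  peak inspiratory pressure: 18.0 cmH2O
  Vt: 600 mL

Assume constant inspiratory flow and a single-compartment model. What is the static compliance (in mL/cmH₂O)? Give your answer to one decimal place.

73.8

Flow: 47 L/min ÷ 60 = 0.7833 L/s.
Equation of motion (constant flow): PIP = Vt/C + R·V̇ + PEEP.
Vt/C = PIP − R·V̇ − PEEP = 18.0 − 7.5×0.7833 − 4 = 18.0 − 5.875 − 4 = 8.125 cmH2O.
C = Vt / 8.125 = 600 / 8.125 = 73.846 mL/cmH2O.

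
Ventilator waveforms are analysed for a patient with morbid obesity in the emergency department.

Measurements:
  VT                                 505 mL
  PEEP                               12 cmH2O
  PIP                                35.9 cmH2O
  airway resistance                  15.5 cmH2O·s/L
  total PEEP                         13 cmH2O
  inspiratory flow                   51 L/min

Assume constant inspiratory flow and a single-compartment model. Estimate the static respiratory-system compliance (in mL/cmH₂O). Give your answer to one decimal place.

Flow: 51 L/min ÷ 60 = 0.85 L/s.
Total PEEP = 13 cmH2O (set 12 + intrinsic 1); this is the baseline alveolar pressure.
Equation of motion (constant flow): PIP = Vt/C + R·V̇ + PEEP.
Vt/C = PIP − R·V̇ − PEEP = 35.9 − 15.5×0.85 − 13 = 35.9 − 13.175 − 13 = 9.725 cmH2O.
C = Vt / 9.725 = 505 / 9.725 = 51.928 mL/cmH2O.

51.9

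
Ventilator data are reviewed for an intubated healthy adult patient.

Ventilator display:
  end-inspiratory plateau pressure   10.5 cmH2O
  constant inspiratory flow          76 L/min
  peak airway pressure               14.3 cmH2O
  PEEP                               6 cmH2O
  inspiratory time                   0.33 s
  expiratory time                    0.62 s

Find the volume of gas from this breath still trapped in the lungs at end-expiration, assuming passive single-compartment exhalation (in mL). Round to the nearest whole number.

45

Flow: 76 L/min ÷ 60 = 1.2667 L/s.
Vt = flow × Ti = 1.2667 L/s × 0.33 s × 1000 mL/L = 418.01 mL.
R = (PIP − Pplat)/V̇ = (14.3 − 10.5) / 1.2667 = 3.8/1.2667 = 3.0 cmH2O·s/L.
C = Vt/(Pplat − PEEP) = 418.01 / (10.5 − 6) = 418.01/4.5 = 92.891 mL/cmH2O.
τ = R × C = 3.0 × 0.09289 L/cmH2O = 0.2787 s.
Fraction remaining = e^(−Te/τ) = e^(−0.62/0.2787) = 0.1081.
Trapped volume = 418.01 × 0.1081 = 45.187 mL.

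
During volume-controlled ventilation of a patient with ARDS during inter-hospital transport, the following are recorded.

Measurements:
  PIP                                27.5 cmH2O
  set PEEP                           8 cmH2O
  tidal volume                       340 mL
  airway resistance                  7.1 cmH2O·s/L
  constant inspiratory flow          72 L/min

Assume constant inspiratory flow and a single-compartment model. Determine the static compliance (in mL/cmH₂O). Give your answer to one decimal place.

Flow: 72 L/min ÷ 60 = 1.2 L/s.
Equation of motion (constant flow): PIP = Vt/C + R·V̇ + PEEP.
Vt/C = PIP − R·V̇ − PEEP = 27.5 − 7.1×1.2 − 8 = 27.5 − 8.52 − 8 = 10.98 cmH2O.
C = Vt / 10.98 = 340 / 10.98 = 30.965 mL/cmH2O.

31.0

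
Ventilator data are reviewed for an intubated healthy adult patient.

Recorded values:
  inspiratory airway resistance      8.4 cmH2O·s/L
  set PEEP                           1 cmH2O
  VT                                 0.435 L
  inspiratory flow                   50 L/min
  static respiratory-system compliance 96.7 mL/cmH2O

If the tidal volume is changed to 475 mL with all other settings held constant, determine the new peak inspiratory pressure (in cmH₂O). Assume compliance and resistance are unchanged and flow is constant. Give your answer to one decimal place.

12.9

Flow: 50 L/min ÷ 60 = 0.8333 L/s.
PIP = Vt/C + R·V̇ + PEEP (constant-flow equation of motion).
Only the elastic term changes: ΔPIP = ΔVt / C = (475 − 435) / 96.7 = 0.4137 cmH2O.
Original PIP = 435/96.7 + 8.4×0.8333 + 1 = 12.498 cmH2O; new PIP = 12.498 + (0.4137) = 12.912 cmH2O.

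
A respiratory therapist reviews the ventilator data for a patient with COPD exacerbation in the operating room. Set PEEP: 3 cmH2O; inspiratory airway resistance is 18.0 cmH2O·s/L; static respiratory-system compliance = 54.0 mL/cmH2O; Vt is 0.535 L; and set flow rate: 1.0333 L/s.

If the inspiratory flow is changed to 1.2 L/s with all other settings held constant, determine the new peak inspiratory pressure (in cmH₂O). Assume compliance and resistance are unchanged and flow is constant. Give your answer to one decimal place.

34.5

PIP = Vt/C + R·V̇ + PEEP (constant-flow equation of motion).
Only the resistive term changes: ΔPIP = R × ΔV̇ = 18.0 × (1.2 − 1.0333) = 18.0 × 0.1667 = 3.001 cmH2O.
Original PIP = 535/54.0 + 18.0×1.0333 + 3 = 31.507 cmH2O; new PIP = 31.507 + (3.001) = 34.508 cmH2O.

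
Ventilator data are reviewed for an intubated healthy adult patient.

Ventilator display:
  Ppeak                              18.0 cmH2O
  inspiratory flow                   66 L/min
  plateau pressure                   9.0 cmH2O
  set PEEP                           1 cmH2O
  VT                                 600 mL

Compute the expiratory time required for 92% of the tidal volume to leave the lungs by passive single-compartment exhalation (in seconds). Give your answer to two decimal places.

Flow: 66 L/min ÷ 60 = 1.1 L/s.
R = (PIP − Pplat)/V̇ = (18.0 − 9.0) / 1.1 = 9.0/1.1 = 8.182 cmH2O·s/L.
C = Vt/(Pplat − PEEP) = 600.0 / (9.0 − 1) = 600.0/8.0 = 75.0 mL/cmH2O.
τ = R × C = 8.182 × 0.075 L/cmH2O = 0.6137 s.
t = −τ·ln(1 − 0.92) = −0.6137·ln(0.08) = 1.55 s.

1.55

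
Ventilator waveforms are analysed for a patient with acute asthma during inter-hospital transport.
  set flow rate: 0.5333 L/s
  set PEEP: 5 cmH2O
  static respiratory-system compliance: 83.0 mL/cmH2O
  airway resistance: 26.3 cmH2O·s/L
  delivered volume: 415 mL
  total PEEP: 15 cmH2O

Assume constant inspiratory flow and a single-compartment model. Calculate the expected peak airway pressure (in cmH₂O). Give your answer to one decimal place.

Total PEEP = 15 cmH2O (set 5 + intrinsic 10); this is the baseline alveolar pressure.
Equation of motion (constant flow): PIP = Vt/C + R·V̇ + PEEP.
PIP = 415/83.0 + 26.3×0.5333 + 15 = 5.0 + 14.026 + 15 = 34.026 cmH2O.

34.0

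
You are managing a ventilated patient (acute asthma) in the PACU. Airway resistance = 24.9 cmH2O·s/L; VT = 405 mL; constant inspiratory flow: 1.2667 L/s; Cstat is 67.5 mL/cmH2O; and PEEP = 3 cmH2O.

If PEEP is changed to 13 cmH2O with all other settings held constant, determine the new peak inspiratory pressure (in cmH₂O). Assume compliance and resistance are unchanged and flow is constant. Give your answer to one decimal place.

50.5

PIP = Vt/C + R·V̇ + PEEP (constant-flow equation of motion).
Only the baseline term changes: ΔPIP = ΔPEEP = 13 − 3 = 10.0 cmH2O.
Original PIP = 405/67.5 + 24.9×1.2667 + 3 = 40.541 cmH2O; new PIP = 40.541 + (10.0) = 50.541 cmH2O.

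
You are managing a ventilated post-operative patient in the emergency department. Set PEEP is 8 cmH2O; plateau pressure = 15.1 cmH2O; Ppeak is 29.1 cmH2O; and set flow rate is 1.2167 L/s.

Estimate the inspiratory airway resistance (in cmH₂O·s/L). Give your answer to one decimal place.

11.5

Raw = (PIP − Pplat) / flow = (29.1 − 15.1) / 1.2167 = 14.0 / 1.2167 = 11.507 cmH2O·s/L.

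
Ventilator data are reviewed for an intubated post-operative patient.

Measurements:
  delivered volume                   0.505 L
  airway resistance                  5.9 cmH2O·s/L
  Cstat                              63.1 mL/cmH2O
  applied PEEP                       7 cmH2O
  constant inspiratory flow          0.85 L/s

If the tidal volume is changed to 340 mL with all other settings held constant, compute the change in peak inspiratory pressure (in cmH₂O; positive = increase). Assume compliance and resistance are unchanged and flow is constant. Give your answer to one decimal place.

-2.6

PIP = Vt/C + R·V̇ + PEEP (constant-flow equation of motion).
Only the elastic term changes: ΔPIP = ΔVt / C = (340 − 505) / 63.1 = -2.615 cmH2O.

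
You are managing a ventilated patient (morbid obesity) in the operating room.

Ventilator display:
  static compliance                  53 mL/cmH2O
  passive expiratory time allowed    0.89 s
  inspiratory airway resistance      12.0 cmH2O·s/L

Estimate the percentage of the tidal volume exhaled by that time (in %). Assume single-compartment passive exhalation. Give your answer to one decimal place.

τ = R × C = 12.0 × 53 mL/cmH2O = 12.0 × 0.053 L/cmH2O = 0.636 s.
Passive exhalation: V(t)/V₀ = e^(−t/τ) = e^(−0.89/0.636) = 0.2468.
Fraction exhaled = 1 − 0.2468 = 0.7532 → 75.32%.

75.3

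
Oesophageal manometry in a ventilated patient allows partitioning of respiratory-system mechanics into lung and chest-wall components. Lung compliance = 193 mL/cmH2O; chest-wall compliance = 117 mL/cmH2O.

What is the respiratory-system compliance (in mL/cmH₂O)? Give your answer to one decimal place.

Lung and chest wall are elastances in series: 1/Crs = 1/CL + 1/Ccw.
1/Crs = 1/193 + 1/117 = 0.01373.
Crs = 72.833 mL/cmH2O.

72.8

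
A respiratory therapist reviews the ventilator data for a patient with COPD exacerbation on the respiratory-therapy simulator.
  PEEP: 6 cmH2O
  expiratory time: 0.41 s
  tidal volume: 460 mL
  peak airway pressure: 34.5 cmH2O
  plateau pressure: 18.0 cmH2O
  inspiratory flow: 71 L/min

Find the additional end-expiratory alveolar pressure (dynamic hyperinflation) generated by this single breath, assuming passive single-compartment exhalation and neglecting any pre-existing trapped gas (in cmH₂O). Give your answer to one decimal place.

5.6

Flow: 71 L/min ÷ 60 = 1.1833 L/s.
R = (PIP − Pplat)/V̇ = (34.5 − 18.0) / 1.1833 = 16.5/1.1833 = 13.944 cmH2O·s/L.
C = Vt/(Pplat − PEEP) = 460.0 / (18.0 − 6) = 460.0/12.0 = 38.333 mL/cmH2O.
τ = R × C = 13.944 × 0.03833 L/cmH2O = 0.5345 s.
Fraction remaining = e^(−Te/τ) = e^(−0.41/0.5345) = 0.4644; trapped volume = 460.0 × 0.4644 = 213.62 mL.
Additional alveolar pressure from trapping ≈ V_trapped / C = 213.62 / 38.333 = 5.573 cmH2O.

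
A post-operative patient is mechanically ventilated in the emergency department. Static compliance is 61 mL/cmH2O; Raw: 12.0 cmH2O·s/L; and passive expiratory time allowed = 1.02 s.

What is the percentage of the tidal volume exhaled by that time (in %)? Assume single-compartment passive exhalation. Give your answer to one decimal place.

τ = R × C = 12.0 × 61 mL/cmH2O = 12.0 × 0.061 L/cmH2O = 0.732 s.
Passive exhalation: V(t)/V₀ = e^(−t/τ) = e^(−1.02/0.732) = 0.2482.
Fraction exhaled = 1 − 0.2482 = 0.7518 → 75.18%.

75.2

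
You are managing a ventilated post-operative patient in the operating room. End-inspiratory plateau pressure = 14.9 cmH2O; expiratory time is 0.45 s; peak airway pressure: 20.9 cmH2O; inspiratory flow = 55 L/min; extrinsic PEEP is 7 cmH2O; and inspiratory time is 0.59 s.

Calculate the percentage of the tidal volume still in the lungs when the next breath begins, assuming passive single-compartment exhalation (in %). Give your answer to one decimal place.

Flow: 55 L/min ÷ 60 = 0.9167 L/s.
Vt = flow × Ti = 0.9167 L/s × 0.59 s × 1000 mL/L = 540.85 mL.
R = (PIP − Pplat)/V̇ = (20.9 − 14.9) / 0.9167 = 6.0/0.9167 = 6.545 cmH2O·s/L.
C = Vt/(Pplat − PEEP) = 540.85 / (14.9 − 7) = 540.85/7.9 = 68.462 mL/cmH2O.
τ = R × C = 6.545 × 0.06846 L/cmH2O = 0.4481 s.
Fraction remaining at end-expiration = e^(−Te/τ) = e^(−0.45/0.4481) = 0.3663 → 36.63%.

36.6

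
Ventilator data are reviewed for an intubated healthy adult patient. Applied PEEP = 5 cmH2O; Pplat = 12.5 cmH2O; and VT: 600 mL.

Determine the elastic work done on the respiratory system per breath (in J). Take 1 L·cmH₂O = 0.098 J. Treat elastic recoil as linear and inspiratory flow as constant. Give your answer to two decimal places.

0.22

Elastic work ≈ ½ × (Pplat − PEEP) × Vt = 0.5 × (12.5 − 5) × 0.600 L = 0.5 × 7.5 × 0.600 = 2.25 L·cmH2O.
× 0.098 J/(L·cmH2O) → 0.2205 J.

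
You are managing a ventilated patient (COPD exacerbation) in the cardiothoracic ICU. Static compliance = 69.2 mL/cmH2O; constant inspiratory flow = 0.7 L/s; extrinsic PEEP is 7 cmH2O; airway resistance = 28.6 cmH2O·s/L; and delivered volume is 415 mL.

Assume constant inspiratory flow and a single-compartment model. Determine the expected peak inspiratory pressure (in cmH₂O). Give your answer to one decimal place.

Equation of motion (constant flow): PIP = Vt/C + R·V̇ + PEEP.
PIP = 415/69.2 + 28.6×0.7 + 7 = 5.997 + 20.02 + 7 = 33.017 cmH2O.

33.0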